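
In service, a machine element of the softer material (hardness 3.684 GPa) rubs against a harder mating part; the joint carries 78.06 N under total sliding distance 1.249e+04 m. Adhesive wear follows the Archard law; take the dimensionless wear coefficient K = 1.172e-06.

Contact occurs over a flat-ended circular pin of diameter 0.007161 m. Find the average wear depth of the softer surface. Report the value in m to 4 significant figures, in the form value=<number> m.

value=7.701e-06 m

The algebra holds full float precision — printed values are rounded. Rounded once at the end to four significant figures.
Convert: Hardness H = 3.684 GPa = 3.684e+09 Pa.
Convert: Contact area A = π·d²/4 = π·(0.007161 m)²/4 = 4.028e-05 m².
As SI base values: W = 78.06 N, H = 3.684e+09 Pa, K = 1.172e-06.
Volume removed: V = K·W·L/H = 1.172e-06 · 78.06 · 1.249e+04 / 3.684e+09 = 3.102e-10 m³.
Wear depth h = V/A = 3.102e-10 / 4.028e-05 = 7.701e-06 m.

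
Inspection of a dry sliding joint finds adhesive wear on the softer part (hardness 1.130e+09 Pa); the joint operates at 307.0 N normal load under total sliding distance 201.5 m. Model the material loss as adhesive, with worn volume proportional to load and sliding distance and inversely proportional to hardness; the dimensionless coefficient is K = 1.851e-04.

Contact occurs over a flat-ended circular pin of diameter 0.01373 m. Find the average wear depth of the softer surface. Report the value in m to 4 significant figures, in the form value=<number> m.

value=6.844e-05 m

The computation holds full precision, and the intermediates are shown rounded; rounded just once, at 4 significant digits.
Contact area A = π·d²/4 = π·(0.01373 m)²/4 = 1.481e-04 m².
Working in SI base units: W = 307.0 N, H = 1.130e+09 Pa, K = 1.851e-04.
By Archard's law, V = K·W·L/H = 1.851e-04 · 307.0 · 201.5 / 1.130e+09 = 1.013e-08 m³.
Depth of wear h = V/A = 1.013e-08 / 1.481e-04 = 6.844e-05 m.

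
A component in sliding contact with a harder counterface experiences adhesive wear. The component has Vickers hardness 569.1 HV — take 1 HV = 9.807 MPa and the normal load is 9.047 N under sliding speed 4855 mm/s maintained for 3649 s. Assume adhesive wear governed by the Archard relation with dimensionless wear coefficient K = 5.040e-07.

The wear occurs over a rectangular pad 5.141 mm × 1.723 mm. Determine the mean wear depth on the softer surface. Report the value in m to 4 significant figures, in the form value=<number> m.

value=1.634e-06 m

The intermediates are displayed rounded; the computation holds full precision — rounded just once to 4 significant figures.
Sliding speed v = 4855 mm/s = 4.855 m/s. Total distance L = v·t = 4.855 m/s × 3649 s = 1.772e+04 m.
Hardness H = 569.1 HV × 9.807 MPa/HV = 5581 MPa = 5.581e+09 Pa.
Pad sides 5.141 mm × 1.723 mm = 0.005141 m × 0.001723 m. Contact area A = 0.005141 m × 0.001723 m = 8.858e-06 m².
Working in SI base units: W = 9.047 N, H = 5.581e+09 Pa, K = 5.040e-07.
Wear volume V = K·W·L/H = 5.040e-07 · 9.047 · 1.772e+04 / 5.581e+09 = 1.447e-11 m³.
Depth h = V/A = 1.447e-11 / 8.858e-06 = 1.634e-06 m.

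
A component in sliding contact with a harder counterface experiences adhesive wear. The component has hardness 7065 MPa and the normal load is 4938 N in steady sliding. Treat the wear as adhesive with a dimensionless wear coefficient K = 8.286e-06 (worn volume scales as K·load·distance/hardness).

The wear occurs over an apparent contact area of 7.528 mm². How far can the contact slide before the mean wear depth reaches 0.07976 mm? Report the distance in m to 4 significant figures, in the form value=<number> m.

value=103.7 m

Displayed values are rounded. The algebra keeps full precision — rounded just once: four significant figures.
Hardness H = 7065 MPa = 7.065e+09 Pa.
Contact area A = 7.528 mm² = 7.528e-06 m².
Depth limit h_lim = 0.07976 mm = 7.976e-05 m.
In SI base units: W = 4938 N, H = 7.065e+09 Pa, K = 8.286e-06.
Volume at the limit: V_lim = h_lim·A = 7.976e-05 · 7.528e-06 = 6.004e-10 m³.
So the life L = V_lim·H/(K·W) = 6.004e-10 · 7.065e+09 / (8.286e-06 · 4938) = 103.7 m.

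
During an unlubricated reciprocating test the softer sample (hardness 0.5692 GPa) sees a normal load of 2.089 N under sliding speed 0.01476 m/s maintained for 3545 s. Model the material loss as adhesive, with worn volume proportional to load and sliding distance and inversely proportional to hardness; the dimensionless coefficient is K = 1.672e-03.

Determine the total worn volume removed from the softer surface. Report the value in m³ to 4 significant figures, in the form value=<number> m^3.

Displayed values are rounded. All working math runs at full float precision. Rounded once at the end: four significant digits.
The distance L = v·t = 0.01476 m/s × 3545 s = 52.32 m.
Hardness H = 0.5692 GPa = 5.692e+08 Pa.
In SI base units: W = 2.089 N, H = 5.692e+08 Pa, K = 1.672e-03.
Worn volume V = K·W·L/H = 1.672e-03 · 2.089 · 52.32 / 5.692e+08 = 3.211e-10 m³.

value=3.211e-10 m^3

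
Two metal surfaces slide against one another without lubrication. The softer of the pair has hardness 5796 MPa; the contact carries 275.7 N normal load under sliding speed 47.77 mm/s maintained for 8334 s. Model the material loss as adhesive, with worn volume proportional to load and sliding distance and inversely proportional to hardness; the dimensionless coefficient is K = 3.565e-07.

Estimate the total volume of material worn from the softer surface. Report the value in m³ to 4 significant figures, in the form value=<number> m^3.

The intermediates are shown rounded; all arithmetic maintains exact precision; one final rounding to 4 significant digits.
Convert: Sliding speed v = 47.77 mm/s = 0.04777 m/s. Distance covered L = v·t = 0.04777 m/s × 8334 s = 398.1 m.
Convert: Hardness H = 5796 MPa = 5.796e+09 Pa.
In SI base units: W = 275.7 N, H = 5.796e+09 Pa, K = 3.565e-07.
Wear volume V = K·W·L/H = 3.565e-07 · 275.7 · 398.1 / 5.796e+09 = 6.751e-12 m³.

value=6.751e-12 m^3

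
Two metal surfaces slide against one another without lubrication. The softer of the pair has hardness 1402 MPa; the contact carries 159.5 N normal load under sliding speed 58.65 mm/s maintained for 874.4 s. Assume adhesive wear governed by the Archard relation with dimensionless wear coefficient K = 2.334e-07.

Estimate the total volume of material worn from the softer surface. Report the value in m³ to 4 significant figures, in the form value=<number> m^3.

Intermediates are shown rounded. All working math carries full float precision. Rounded once at the end: four significant digits.
Sliding speed v = 58.65 mm/s = 0.05865 m/s. Path length L = v·t = 0.05865 m/s × 874.4 s = 51.28 m.
Hardness H = 1402 MPa = 1.402e+09 Pa.
Collected in SI base units: W = 159.5 N, H = 1.402e+09 Pa, K = 2.334e-07.
Worn volume V = K·W·L/H = 2.334e-07 · 159.5 · 51.28 / 1.402e+09 = 1.362e-12 m³.

value=1.362e-12 m^3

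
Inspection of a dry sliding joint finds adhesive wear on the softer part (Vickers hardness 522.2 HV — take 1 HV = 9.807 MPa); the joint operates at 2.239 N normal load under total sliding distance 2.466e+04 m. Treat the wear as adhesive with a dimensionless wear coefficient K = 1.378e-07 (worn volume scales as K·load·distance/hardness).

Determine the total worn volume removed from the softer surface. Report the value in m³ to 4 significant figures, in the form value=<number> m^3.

value=1.486e-12 m^3

Intermediate values are printed rounded; every step carries full float precision. Rounded just once, at four significant figures.
Convert: Hardness H = 522.2 HV × 9.807 MPa/HV = 5121 MPa = 5.121e+09 Pa.
Working in SI base units: W = 2.239 N, H = 5.121e+09 Pa, K = 1.378e-07.
Volume removed: V = K·W·L/H = 1.378e-07 · 2.239 · 2.466e+04 / 5.121e+09 = 1.486e-12 m³.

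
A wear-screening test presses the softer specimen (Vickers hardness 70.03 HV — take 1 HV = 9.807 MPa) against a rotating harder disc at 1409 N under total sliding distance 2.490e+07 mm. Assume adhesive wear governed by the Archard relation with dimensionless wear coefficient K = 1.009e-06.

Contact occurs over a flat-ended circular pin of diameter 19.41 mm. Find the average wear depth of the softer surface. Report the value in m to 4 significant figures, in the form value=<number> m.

value=1.742e-04 m

The intermediates are shown rounded, and each operation carries full precision — rounded just once to four significant digits.
Distance covered L = 2.490e+07 mm = 2.490e+04 m.
Hardness H = 70.03 HV × 9.807 MPa/HV = 686.8 MPa = 6.868e+08 Pa.
Pin diameter d = 19.41 mm = 0.01941 m. Contact area A = π·d²/4 = π·(0.01941 m)²/4 = 2.959e-04 m².
In SI base units: W = 1409 N, H = 6.868e+08 Pa, K = 1.009e-06.
Archard relation: V = K·W·L/H = 1.009e-06 · 1409 · 2.490e+04 / 6.868e+08 = 5.154e-08 m³.
Mean wear depth h = V/A = 5.154e-08 / 2.959e-04 = 1.742e-04 m.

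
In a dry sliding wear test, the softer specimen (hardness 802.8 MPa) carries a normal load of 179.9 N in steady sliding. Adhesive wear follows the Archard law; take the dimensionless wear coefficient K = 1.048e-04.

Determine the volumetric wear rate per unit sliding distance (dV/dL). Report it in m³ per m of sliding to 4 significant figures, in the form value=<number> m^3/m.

value=2.348e-11 m^3/m

The intermediates are displayed rounded, and the algebra carries full precision; a single final rounding: four significant digits.
Hardness H = 802.8 MPa = 8.028e+08 Pa.
Restated in SI base units: W = 179.9 N, H = 8.028e+08 Pa, K = 1.048e-04.
Wear rate dV/dL = K·W/H — distance-free: 1.048e-04 · 179.9 / 8.028e+08 = 2.348e-11 m³/m.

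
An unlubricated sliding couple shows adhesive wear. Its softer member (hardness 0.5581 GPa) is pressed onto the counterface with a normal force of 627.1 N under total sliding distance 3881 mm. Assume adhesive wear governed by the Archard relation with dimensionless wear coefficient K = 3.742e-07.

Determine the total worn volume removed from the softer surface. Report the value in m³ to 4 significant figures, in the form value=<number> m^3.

value=1.632e-12 m^3

Intermediate values are shown rounded; every step holds exact precision. Rounded just once: 4 significant figures.
Sliding distance L = 3881 mm = 3.881 m.
Hardness H = 0.5581 GPa = 5.581e+08 Pa.
In SI base units, W = 627.1 N, H = 5.581e+08 Pa, K = 3.742e-07.
Volume removed: V = K·W·L/H = 3.742e-07 · 627.1 · 3.881 / 5.581e+08 = 1.632e-12 m³.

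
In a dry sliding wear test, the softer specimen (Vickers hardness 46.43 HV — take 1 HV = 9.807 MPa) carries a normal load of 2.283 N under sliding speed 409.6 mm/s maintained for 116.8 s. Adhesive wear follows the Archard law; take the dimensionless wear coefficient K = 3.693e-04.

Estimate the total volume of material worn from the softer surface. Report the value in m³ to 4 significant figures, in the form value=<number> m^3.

Intermediate values appear rounded; all arithmetic runs at full precision — one final rounding to four significant figures.
Sliding speed v = 409.6 mm/s = 0.4096 m/s. Total distance L = v·t = 0.4096 m/s × 116.8 s = 47.84 m.
Hardness H = 46.43 HV × 9.807 MPa/HV = 455.3 MPa = 4.553e+08 Pa.
As SI base values: W = 2.283 N, H = 4.553e+08 Pa, K = 3.693e-04.
Volume removed: V = K·W·L/H = 3.693e-04 · 2.283 · 47.84 / 4.553e+08 = 8.858e-11 m³.

value=8.858e-11 m^3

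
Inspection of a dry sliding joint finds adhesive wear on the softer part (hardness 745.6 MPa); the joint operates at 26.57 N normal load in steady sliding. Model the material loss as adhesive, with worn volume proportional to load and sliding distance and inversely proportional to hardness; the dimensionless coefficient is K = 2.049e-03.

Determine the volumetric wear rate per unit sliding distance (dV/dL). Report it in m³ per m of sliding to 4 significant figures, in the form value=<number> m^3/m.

Shown intermediates are rounded. The algebra holds full precision — one final rounding: four significant figures.
Convert: Hardness H = 745.6 MPa = 7.456e+08 Pa.
In SI base units: W = 26.57 N, H = 7.456e+08 Pa, K = 2.049e-03.
Sliding wear rate dV/dL = K·W/H (independent of L): 2.049e-03 · 26.57 / 7.456e+08 = 7.302e-11 m³/m.

value=7.302e-11 m^3/m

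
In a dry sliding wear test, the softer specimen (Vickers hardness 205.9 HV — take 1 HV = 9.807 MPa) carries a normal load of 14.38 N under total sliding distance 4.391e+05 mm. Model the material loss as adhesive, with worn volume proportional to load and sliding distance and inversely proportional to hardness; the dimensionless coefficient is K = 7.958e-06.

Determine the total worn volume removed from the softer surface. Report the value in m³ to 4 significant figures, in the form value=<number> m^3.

Each operation runs at full precision — intermediate values are displayed rounded; rounded just once, at four significant figures.
Distance covered L = 4.391e+05 mm = 439.1 m.
Hardness H = 205.9 HV × 9.807 MPa/HV = 2019 MPa = 2.019e+09 Pa.
Restated in SI base units: W = 14.38 N, H = 2.019e+09 Pa, K = 7.958e-06.
The Archard volume V = K·W·L/H = 7.958e-06 · 14.38 · 439.1 / 2.019e+09 = 2.488e-11 m³.

value=2.488e-11 m^3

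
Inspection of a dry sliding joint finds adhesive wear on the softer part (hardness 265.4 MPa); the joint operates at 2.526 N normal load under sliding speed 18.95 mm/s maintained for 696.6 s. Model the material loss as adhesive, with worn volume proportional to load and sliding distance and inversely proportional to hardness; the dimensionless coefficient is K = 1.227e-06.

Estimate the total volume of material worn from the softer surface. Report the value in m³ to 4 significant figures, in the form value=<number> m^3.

value=1.542e-13 m^3

Intermediate values are shown rounded; all arithmetic carries exact precision — rounded just once to four significant figures.
Convert: Sliding speed v = 18.95 mm/s = 0.01895 m/s. Sliding distance L = v·t = 0.01895 m/s × 696.6 s = 13.20 m.
Convert: Hardness H = 265.4 MPa = 2.654e+08 Pa.
As SI base values: W = 2.526 N, H = 2.654e+08 Pa, K = 1.227e-06.
Archard relation: V = K·W·L/H = 1.227e-06 · 2.526 · 13.20 / 2.654e+08 = 1.542e-13 m³.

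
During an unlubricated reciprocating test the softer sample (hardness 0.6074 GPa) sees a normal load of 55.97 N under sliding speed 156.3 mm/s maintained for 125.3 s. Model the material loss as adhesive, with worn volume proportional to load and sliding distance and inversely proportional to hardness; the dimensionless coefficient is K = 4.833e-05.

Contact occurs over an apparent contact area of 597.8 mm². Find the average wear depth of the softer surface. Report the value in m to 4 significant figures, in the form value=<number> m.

value=1.459e-07 m

The algebra maintains full precision — displayed values are rounded; one last rounding, at 4 significant figures.
Sliding speed v = 156.3 mm/s = 0.1563 m/s. The distance L = v·t = 0.1563 m/s × 125.3 s = 19.58 m.
Hardness H = 0.6074 GPa = 6.074e+08 Pa.
Contact area A = 597.8 mm² = 5.978e-04 m².
Expressed in SI base units: W = 55.97 N, H = 6.074e+08 Pa, K = 4.833e-05.
Archard relation: V = K·W·L/H = 4.833e-05 · 55.97 · 19.58 / 6.074e+08 = 8.722e-11 m³.
Mean depth h = V/A = 8.722e-11 / 5.978e-04 = 1.459e-07 m.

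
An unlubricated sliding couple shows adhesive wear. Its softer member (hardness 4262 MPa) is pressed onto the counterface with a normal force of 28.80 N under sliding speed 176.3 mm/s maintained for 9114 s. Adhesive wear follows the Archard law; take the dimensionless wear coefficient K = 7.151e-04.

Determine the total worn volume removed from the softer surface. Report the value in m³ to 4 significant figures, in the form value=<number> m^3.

value=7.764e-09 m^3

Printed values are rounded; all working math holds full precision; rounded once at the end, at 4 significant digits.
Convert: Sliding speed v = 176.3 mm/s = 0.1763 m/s. The distance L = v·t = 0.1763 m/s × 9114 s = 1607 m.
Convert: Hardness H = 4262 MPa = 4.262e+09 Pa.
As SI base values: W = 28.80 N, H = 4.262e+09 Pa, K = 7.151e-04.
Volume removed: V = K·W·L/H = 7.151e-04 · 28.80 · 1607 / 4.262e+09 = 7.764e-09 m³.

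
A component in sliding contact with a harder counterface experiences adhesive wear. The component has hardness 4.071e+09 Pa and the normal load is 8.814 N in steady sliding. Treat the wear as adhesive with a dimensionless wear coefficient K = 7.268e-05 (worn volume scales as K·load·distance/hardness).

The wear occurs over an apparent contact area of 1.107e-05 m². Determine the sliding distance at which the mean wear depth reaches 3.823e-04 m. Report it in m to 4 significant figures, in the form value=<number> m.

Displayed values are rounded. Each operation runs at full float precision; rounded once at the end: 4 significant digits.
Working in SI base units: W = 8.814 N, H = 4.071e+09 Pa, K = 7.268e-05.
Wearable volume V_lim = h_lim·A = 3.823e-04 · 1.107e-05 = 4.232e-09 m³.
So the life L = V_lim·H/(K·W) = 4.232e-09 · 4.071e+09 / (7.268e-05 · 8.814) = 2.689e+04 m.

value=2.689e+04 m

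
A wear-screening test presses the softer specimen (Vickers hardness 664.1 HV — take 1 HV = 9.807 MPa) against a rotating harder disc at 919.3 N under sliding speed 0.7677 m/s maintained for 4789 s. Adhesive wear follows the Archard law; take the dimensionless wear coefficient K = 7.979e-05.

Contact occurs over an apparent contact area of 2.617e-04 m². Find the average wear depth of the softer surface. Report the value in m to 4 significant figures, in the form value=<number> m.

Every step keeps exact precision. The intermediates are displayed rounded, and one final rounding, at 4 significant digits.
Distance L = v·t = 0.7677 m/s × 4789 s = 3677 m.
Hardness H = 664.1 HV × 9.807 MPa/HV = 6513 MPa = 6.513e+09 Pa.
Expressed in SI base units: W = 919.3 N, H = 6.513e+09 Pa, K = 7.979e-05.
Archard volume V = K·W·L/H = 7.979e-05 · 919.3 · 3677 / 6.513e+09 = 4.141e-08 m³.
Depth h = V/A = 4.141e-08 / 2.617e-04 = 1.582e-04 m.

value=1.582e-04 m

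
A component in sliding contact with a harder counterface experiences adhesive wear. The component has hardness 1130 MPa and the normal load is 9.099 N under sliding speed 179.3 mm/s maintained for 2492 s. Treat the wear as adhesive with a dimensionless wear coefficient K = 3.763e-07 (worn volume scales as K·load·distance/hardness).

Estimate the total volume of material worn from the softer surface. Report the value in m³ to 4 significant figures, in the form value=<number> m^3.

The intermediates are displayed rounded; the computation maintains full float precision. Rounded just once, at 4 significant figures.
Convert: Sliding speed v = 179.3 mm/s = 0.1793 m/s. Path length L = v·t = 0.1793 m/s × 2492 s = 446.8 m.
Convert: Hardness H = 1130 MPa = 1.130e+09 Pa.
Restated in SI base units: W = 9.099 N, H = 1.130e+09 Pa, K = 3.763e-07.
Volume removed: V = K·W·L/H = 3.763e-07 · 9.099 · 446.8 / 1.130e+09 = 1.354e-12 m³.

value=1.354e-12 m^3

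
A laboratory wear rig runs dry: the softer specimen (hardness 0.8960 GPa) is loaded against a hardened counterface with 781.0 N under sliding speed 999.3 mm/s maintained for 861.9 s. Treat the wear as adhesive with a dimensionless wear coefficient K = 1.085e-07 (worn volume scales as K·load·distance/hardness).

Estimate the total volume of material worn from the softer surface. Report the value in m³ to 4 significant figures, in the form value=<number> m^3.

All arithmetic keeps exact precision — the intermediates are printed rounded; one final rounding: four significant figures.
Sliding speed v = 999.3 mm/s = 0.9993 m/s. Distance L = v·t = 0.9993 m/s × 861.9 s = 861.3 m.
Hardness H = 0.8960 GPa = 8.960e+08 Pa.
In SI base units, W = 781.0 N, H = 8.960e+08 Pa, K = 1.085e-07.
Volume removed: V = K·W·L/H = 1.085e-07 · 781.0 · 861.3 / 8.960e+08 = 8.146e-11 m³.

value=8.146e-11 m^3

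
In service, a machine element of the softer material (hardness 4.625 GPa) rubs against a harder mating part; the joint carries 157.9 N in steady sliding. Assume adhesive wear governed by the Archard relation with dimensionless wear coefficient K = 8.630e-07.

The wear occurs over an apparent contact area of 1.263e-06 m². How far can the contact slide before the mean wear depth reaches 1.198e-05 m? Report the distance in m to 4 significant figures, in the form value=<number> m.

value=513.5 m

Each operation maintains full float precision; intermediates are shown rounded; a single final rounding: four significant figures.
Convert: Hardness H = 4.625 GPa = 4.625e+09 Pa.
Restated in SI base units: W = 157.9 N, H = 4.625e+09 Pa, K = 8.630e-07.
Allowed volume V_lim = h_lim·A = 1.198e-05 · 1.263e-06 = 1.513e-11 m³.
Inverting, life L = V_lim·H/(K·W) = 1.513e-11 · 4.625e+09 / (8.630e-07 · 157.9) = 513.5 m.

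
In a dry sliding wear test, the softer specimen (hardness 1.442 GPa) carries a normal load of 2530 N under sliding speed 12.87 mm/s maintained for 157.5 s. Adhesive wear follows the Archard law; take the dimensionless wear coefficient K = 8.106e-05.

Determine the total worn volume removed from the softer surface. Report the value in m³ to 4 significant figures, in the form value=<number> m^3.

value=2.883e-10 m^3

Shown intermediates are rounded; every step holds exact precision. Rounded just once to four significant digits.
Convert: Sliding speed v = 12.87 mm/s = 0.01287 m/s. The distance L = v·t = 0.01287 m/s × 157.5 s = 2.027 m.
Convert: Hardness H = 1.442 GPa = 1.442e+09 Pa.
Expressed in SI base units: W = 2530 N, H = 1.442e+09 Pa, K = 8.106e-05.
Wear volume V = K·W·L/H = 8.106e-05 · 2530 · 2.027 / 1.442e+09 = 2.883e-10 m³.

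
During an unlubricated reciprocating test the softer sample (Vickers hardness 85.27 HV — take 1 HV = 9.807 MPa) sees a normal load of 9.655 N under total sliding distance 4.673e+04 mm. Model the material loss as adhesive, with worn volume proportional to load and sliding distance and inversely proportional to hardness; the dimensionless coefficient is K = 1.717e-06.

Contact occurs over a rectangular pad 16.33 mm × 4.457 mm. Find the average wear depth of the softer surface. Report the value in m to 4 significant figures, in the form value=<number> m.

Every step carries full precision. Quoted intermediates are rounded. Rounded once at the end, at 4 significant figures.
Total distance L = 4.673e+04 mm = 46.73 m.
Hardness H = 85.27 HV × 9.807 MPa/HV = 836.2 MPa = 8.362e+08 Pa.
Pad sides 16.33 mm × 4.457 mm = 0.01633 m × 0.004457 m. Contact area A = 0.01633 m × 0.004457 m = 7.278e-05 m².
In SI base units, W = 9.655 N, H = 8.362e+08 Pa, K = 1.717e-06.
The Archard volume V = K·W·L/H = 1.717e-06 · 9.655 · 46.73 / 8.362e+08 = 9.264e-13 m³.
Depth h = V/A = 9.264e-13 / 7.278e-05 = 1.273e-08 m.

value=1.273e-08 m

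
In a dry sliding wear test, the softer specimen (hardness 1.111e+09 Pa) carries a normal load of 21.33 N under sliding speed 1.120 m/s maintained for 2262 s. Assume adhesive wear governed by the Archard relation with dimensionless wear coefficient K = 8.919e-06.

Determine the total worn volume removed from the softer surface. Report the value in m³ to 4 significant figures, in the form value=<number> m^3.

The intermediates appear rounded. All arithmetic keeps full float precision. Rounded just once: 4 significant digits.
Convert: Distance L = v·t = 1.120 m/s × 2262 s = 2533 m.
In SI base units, W = 21.33 N, H = 1.111e+09 Pa, K = 8.919e-06.
Wear volume V = K·W·L/H = 8.919e-06 · 21.33 · 2533 / 1.111e+09 = 4.338e-10 m³.

value=4.338e-10 m^3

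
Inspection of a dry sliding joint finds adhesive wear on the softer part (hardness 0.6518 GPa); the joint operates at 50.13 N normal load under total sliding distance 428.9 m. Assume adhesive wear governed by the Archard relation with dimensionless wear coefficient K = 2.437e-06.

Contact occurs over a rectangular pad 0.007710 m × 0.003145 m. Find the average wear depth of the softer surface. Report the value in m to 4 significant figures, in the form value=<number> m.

value=3.315e-06 m

Printed values are rounded, and all working math carries full precision; one final rounding: four significant digits.
Hardness H = 0.6518 GPa = 6.518e+08 Pa.
Contact area A = 0.007710 m × 0.003145 m = 2.425e-05 m².
As SI base values: W = 50.13 N, H = 6.518e+08 Pa, K = 2.437e-06.
Wear volume V = K·W·L/H = 2.437e-06 · 50.13 · 428.9 / 6.518e+08 = 8.039e-11 m³.
Wear depth h = V/A = 8.039e-11 / 2.425e-05 = 3.315e-06 m.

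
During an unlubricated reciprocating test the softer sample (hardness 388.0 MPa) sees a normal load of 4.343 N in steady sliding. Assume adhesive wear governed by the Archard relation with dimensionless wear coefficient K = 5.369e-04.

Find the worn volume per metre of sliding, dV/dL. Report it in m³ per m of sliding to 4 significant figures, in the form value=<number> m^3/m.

value=6.010e-12 m^3/m

All arithmetic runs at full precision. Shown intermediates are rounded — rounded once at the end: 4 significant digits.
Convert: Hardness H = 388.0 MPa = 3.880e+08 Pa.
In SI base units: W = 4.343 N, H = 3.880e+08 Pa, K = 5.369e-04.
Rate of wear dV/dL = K·W/H (no L dependence): 5.369e-04 · 4.343 / 3.880e+08 = 6.010e-12 m³/m.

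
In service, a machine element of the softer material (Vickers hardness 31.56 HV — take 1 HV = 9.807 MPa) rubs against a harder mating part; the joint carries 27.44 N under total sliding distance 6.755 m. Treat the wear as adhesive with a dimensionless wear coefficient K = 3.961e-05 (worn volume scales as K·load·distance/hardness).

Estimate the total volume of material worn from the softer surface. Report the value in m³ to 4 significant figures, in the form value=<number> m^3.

value=2.372e-11 m^3

Intermediates are shown rounded, and every step carries exact precision, and rounded just once, at 4 significant figures.
Hardness H = 31.56 HV × 9.807 MPa/HV = 309.5 MPa = 3.095e+08 Pa.
SI base units throughout: W = 27.44 N, H = 3.095e+08 Pa, K = 3.961e-05.
The Archard volume V = K·W·L/H = 3.961e-05 · 27.44 · 6.755 / 3.095e+08 = 2.372e-11 m³.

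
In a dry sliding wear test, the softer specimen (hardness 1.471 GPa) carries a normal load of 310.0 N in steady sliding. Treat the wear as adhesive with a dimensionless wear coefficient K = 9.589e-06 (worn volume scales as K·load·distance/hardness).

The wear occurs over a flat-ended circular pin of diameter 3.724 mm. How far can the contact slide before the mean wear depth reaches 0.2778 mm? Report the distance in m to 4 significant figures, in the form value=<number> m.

The intermediates appear rounded; every step carries full float precision; one last rounding to four significant figures.
Convert: Hardness H = 1.471 GPa = 1.471e+09 Pa.
Convert: Pin diameter d = 3.724 mm = 0.003724 m. Contact area A = π·d²/4 = π·(0.003724 m)²/4 = 1.089e-05 m².
Convert: Depth limit h_lim = 0.2778 mm = 2.778e-04 m.
Restated in SI base units: W = 310.0 N, H = 1.471e+09 Pa, K = 9.589e-06.
At the depth limit, V_lim = h_lim·A = 2.778e-04 · 1.089e-05 = 3.026e-09 m³.
Sliding life L = V_lim·H/(K·W) = 3.026e-09 · 1.471e+09 / (9.589e-06 · 310.0) = 1497 m.

value=1497 m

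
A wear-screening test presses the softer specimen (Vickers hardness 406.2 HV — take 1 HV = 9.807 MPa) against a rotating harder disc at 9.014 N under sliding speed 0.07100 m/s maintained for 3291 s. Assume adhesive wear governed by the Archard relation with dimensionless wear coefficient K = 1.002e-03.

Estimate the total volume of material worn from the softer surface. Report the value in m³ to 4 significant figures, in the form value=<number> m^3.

All arithmetic maintains full float precision — quoted intermediates are rounded; one final rounding, at 4 significant digits.
Distance L = v·t = 0.07100 m/s × 3291 s = 233.7 m.
Hardness H = 406.2 HV × 9.807 MPa/HV = 3984 MPa = 3.984e+09 Pa.
In SI base units: W = 9.014 N, H = 3.984e+09 Pa, K = 1.002e-03.
Archard volume V = K·W·L/H = 1.002e-03 · 9.014 · 233.7 / 3.984e+09 = 5.298e-10 m³.

value=5.298e-10 m^3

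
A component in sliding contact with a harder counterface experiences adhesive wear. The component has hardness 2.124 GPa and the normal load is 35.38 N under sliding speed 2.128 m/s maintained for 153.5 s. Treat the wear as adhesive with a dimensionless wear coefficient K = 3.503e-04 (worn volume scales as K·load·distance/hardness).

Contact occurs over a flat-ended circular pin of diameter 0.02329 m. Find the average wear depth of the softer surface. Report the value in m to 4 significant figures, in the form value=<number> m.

Each operation keeps full float precision — printed values are rounded. Rounded just once: four significant digits.
Convert: Distance L = v·t = 2.128 m/s × 153.5 s = 326.6 m.
Convert: Hardness H = 2.124 GPa = 2.124e+09 Pa.
Convert: Contact area A = π·d²/4 = π·(0.02329 m)²/4 = 4.260e-04 m².
As SI base values: W = 35.38 N, H = 2.124e+09 Pa, K = 3.503e-04.
Archard relation: V = K·W·L/H = 3.503e-04 · 35.38 · 326.6 / 2.124e+09 = 1.906e-09 m³.
Mean wear depth h = V/A = 1.906e-09 / 4.260e-04 = 4.474e-06 m.

value=4.474e-06 m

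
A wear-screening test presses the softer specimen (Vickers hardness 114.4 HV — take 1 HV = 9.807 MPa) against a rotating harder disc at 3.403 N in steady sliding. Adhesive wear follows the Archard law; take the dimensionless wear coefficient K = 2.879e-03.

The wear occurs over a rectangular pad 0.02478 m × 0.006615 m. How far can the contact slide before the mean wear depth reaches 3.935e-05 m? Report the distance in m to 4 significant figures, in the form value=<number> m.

value=738.6 m

The intermediates appear rounded — all arithmetic carries full precision — rounded just once, at four significant figures.
Convert: Hardness H = 114.4 HV × 9.807 MPa/HV = 1122 MPa = 1.122e+09 Pa.
Convert: Contact area A = 0.02478 m × 0.006615 m = 1.639e-04 m².
Collected in SI base units: W = 3.403 N, H = 1.122e+09 Pa, K = 2.879e-03.
At the depth limit, V_lim = h_lim·A = 3.935e-05 · 1.639e-04 = 6.450e-09 m³.
Life L = V_lim·H/(K·W) = 6.450e-09 · 1.122e+09 / (2.879e-03 · 3.403) = 738.6 m.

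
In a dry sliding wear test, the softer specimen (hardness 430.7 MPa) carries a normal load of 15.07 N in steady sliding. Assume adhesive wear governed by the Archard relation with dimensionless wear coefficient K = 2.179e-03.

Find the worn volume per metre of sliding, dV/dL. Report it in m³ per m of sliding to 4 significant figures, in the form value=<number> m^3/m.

value=7.624e-11 m^3/m

Each operation carries exact precision; intermediate values appear rounded — one last rounding: four significant figures.
Hardness H = 430.7 MPa = 4.307e+08 Pa.
Collected in SI base units: W = 15.07 N, H = 4.307e+08 Pa, K = 2.179e-03.
Rate of wear dV/dL = K·W/H, per unit distance: 2.179e-03 · 15.07 / 4.307e+08 = 7.624e-11 m³/m.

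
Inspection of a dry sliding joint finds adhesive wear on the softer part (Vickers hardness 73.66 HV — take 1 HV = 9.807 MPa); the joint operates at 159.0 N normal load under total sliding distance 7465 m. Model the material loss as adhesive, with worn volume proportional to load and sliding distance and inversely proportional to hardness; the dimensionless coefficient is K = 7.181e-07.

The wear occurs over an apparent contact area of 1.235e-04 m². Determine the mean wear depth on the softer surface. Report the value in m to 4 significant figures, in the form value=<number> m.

Shown intermediates are rounded. Every step holds exact precision. Rounded just once: four significant digits.
Convert: Hardness H = 73.66 HV × 9.807 MPa/HV = 722.4 MPa = 7.224e+08 Pa.
As SI base values: W = 159.0 N, H = 7.224e+08 Pa, K = 7.181e-07.
Apply Archard: V = K·W·L/H = 7.181e-07 · 159.0 · 7465 / 7.224e+08 = 1.180e-09 m³.
Depth of wear h = V/A = 1.180e-09 / 1.235e-04 = 9.554e-06 m.

value=9.554e-06 m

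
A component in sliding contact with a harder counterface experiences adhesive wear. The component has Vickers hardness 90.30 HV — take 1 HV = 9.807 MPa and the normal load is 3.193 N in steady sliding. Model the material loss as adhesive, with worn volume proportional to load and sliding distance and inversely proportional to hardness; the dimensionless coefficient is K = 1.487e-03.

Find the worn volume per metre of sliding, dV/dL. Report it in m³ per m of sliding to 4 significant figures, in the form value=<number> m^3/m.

Printed values are rounded. All working math keeps full float precision — rounded just once, at 4 significant figures.
Convert: Hardness H = 90.30 HV × 9.807 MPa/HV = 885.6 MPa = 8.856e+08 Pa.
Working in SI base units: W = 3.193 N, H = 8.856e+08 Pa, K = 1.487e-03.
Sliding wear rate dV/dL = K·W/H, per unit distance: 1.487e-03 · 3.193 / 8.856e+08 = 5.361e-12 m³/m.

value=5.361e-12 m^3/m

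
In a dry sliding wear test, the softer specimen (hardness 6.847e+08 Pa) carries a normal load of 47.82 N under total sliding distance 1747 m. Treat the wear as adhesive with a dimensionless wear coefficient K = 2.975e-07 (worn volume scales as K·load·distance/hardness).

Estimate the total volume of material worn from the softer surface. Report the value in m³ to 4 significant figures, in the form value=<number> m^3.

Intermediate values appear rounded. All working math carries full float precision. Rounded just once, at four significant figures.
Collected in SI base units: W = 47.82 N, H = 6.847e+08 Pa, K = 2.975e-07.
Worn volume V = K·W·L/H = 2.975e-07 · 47.82 · 1747 / 6.847e+08 = 3.630e-11 m³.

value=3.630e-11 m^3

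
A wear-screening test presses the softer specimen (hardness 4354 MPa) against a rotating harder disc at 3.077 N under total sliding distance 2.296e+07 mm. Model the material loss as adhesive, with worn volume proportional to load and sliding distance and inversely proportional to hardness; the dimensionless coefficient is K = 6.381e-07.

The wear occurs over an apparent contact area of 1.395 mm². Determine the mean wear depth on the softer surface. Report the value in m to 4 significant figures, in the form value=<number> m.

Intermediates appear rounded. All arithmetic runs at full float precision, and one final rounding to four significant digits.
The distance L = 2.296e+07 mm = 2.296e+04 m.
Hardness H = 4354 MPa = 4.354e+09 Pa.
Contact area A = 1.395 mm² = 1.395e-06 m².
Expressed in SI base units: W = 3.077 N, H = 4.354e+09 Pa, K = 6.381e-07.
Archard relation: V = K·W·L/H = 6.381e-07 · 3.077 · 2.296e+04 / 4.354e+09 = 1.035e-11 m³.
Depth of wear h = V/A = 1.035e-11 / 1.395e-06 = 7.422e-06 m.

value=7.422e-06 m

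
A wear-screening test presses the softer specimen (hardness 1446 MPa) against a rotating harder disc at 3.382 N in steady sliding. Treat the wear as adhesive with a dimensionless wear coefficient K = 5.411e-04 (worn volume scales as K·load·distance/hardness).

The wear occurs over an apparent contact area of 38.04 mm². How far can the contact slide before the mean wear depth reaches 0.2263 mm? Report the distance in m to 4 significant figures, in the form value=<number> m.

value=6802 m

All arithmetic carries full float precision; intermediate values are displayed rounded, and one last rounding, at four significant figures.
Hardness H = 1446 MPa = 1.446e+09 Pa.
Contact area A = 38.04 mm² = 3.804e-05 m².
Depth limit h_lim = 0.2263 mm = 2.263e-04 m.
Expressed in SI base units: W = 3.382 N, H = 1.446e+09 Pa, K = 5.411e-04.
At the depth limit, V_lim = h_lim·A = 2.263e-04 · 3.804e-05 = 8.608e-09 m³.
So the life L = V_lim·H/(K·W) = 8.608e-09 · 1.446e+09 / (5.411e-04 · 3.382) = 6802 m.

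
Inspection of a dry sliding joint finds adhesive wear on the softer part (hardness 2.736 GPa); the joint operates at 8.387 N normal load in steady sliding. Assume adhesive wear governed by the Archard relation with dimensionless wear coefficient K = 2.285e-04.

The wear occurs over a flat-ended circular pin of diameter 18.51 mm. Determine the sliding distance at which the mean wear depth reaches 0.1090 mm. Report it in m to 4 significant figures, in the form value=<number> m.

The computation runs at full precision — displayed values are rounded, and rounded once at the end: four significant digits.
Hardness H = 2.736 GPa = 2.736e+09 Pa.
Pin diameter d = 18.51 mm = 0.01851 m. Contact area A = π·d²/4 = π·(0.01851 m)²/4 = 2.691e-04 m².
Depth limit h_lim = 0.1090 mm = 1.090e-04 m.
Restated in SI base units: W = 8.387 N, H = 2.736e+09 Pa, K = 2.285e-04.
Wearable volume V_lim = h_lim·A = 1.090e-04 · 2.691e-04 = 2.933e-08 m³.
Thus life L = V_lim·H/(K·W) = 2.933e-08 · 2.736e+09 / (2.285e-04 · 8.387) = 4.187e+04 m.

value=4.187e+04 m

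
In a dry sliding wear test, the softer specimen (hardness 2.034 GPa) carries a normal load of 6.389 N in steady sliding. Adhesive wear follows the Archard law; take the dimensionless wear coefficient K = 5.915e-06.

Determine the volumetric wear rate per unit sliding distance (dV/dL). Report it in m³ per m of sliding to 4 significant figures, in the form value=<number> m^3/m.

value=1.858e-14 m^3/m

Every step maintains exact precision, and intermediates are printed rounded. Rounded just once to four significant figures.
Convert: Hardness H = 2.034 GPa = 2.034e+09 Pa.
In SI base units, W = 6.389 N, H = 2.034e+09 Pa, K = 5.915e-06.
Wear rate dV/dL = K·W/H (independent of L): 5.915e-06 · 6.389 / 2.034e+09 = 1.858e-14 m³/m.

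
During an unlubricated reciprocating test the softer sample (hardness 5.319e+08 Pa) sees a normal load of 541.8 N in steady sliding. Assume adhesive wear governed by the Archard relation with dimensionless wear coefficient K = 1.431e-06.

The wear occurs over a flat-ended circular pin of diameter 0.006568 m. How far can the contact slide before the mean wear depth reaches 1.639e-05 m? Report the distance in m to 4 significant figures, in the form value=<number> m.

All working math keeps full precision — intermediates appear rounded, and one final rounding: 4 significant figures.
Convert: Contact area A = π·d²/4 = π·(0.006568 m)²/4 = 3.388e-05 m².
As SI base values: W = 541.8 N, H = 5.319e+08 Pa, K = 1.431e-06.
Limit volume V_lim = h_lim·A = 1.639e-05 · 3.388e-05 = 5.553e-10 m³.
So the life L = V_lim·H/(K·W) = 5.553e-10 · 5.319e+08 / (1.431e-06 · 541.8) = 381.0 m.

value=381.0 m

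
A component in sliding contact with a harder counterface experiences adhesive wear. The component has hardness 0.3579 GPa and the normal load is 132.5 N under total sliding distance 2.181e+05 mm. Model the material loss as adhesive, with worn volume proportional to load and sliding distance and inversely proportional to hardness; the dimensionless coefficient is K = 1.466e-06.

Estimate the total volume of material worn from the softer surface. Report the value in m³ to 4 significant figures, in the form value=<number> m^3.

value=1.184e-10 m^3

Every step runs at exact precision; the intermediates are printed rounded. Rounded just once to four significant digits.
Total distance L = 2.181e+05 mm = 218.1 m.
Hardness H = 0.3579 GPa = 3.579e+08 Pa.
SI base units throughout: W = 132.5 N, H = 3.579e+08 Pa, K = 1.466e-06.
Volume removed: V = K·W·L/H = 1.466e-06 · 132.5 · 218.1 / 3.579e+08 = 1.184e-10 m³.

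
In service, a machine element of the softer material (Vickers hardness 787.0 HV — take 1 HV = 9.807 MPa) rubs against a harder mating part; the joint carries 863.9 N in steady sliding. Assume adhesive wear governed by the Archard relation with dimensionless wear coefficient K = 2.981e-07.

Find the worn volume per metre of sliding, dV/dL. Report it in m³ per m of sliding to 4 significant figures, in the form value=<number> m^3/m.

value=3.337e-14 m^3/m

All arithmetic holds exact precision; intermediates are printed rounded. Rounded just once, at four significant figures.
Convert: Hardness H = 787.0 HV × 9.807 MPa/HV = 7718 MPa = 7.718e+09 Pa.
Working in SI base units: W = 863.9 N, H = 7.718e+09 Pa, K = 2.981e-07.
Sliding wear rate dV/dL = K·W/H, per unit distance: 2.981e-07 · 863.9 / 7.718e+09 = 3.337e-14 m³/m.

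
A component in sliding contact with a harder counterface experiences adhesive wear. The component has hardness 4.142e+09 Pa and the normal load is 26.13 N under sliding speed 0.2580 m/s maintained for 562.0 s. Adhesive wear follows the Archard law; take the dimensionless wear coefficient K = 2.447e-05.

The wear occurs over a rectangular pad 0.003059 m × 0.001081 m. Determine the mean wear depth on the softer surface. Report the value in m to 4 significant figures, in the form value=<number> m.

All working math holds full float precision — intermediates are displayed rounded; a single final rounding: 4 significant figures.
Convert: Distance L = v·t = 0.2580 m/s × 562.0 s = 145.0 m.
Convert: Contact area A = 0.003059 m × 0.001081 m = 3.307e-06 m².
Restated in SI base units: W = 26.13 N, H = 4.142e+09 Pa, K = 2.447e-05.
Apply Archard: V = K·W·L/H = 2.447e-05 · 26.13 · 145.0 / 4.142e+09 = 2.238e-11 m³.
Mean depth h = V/A = 2.238e-11 / 3.307e-06 = 6.769e-06 m.

value=6.769e-06 m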